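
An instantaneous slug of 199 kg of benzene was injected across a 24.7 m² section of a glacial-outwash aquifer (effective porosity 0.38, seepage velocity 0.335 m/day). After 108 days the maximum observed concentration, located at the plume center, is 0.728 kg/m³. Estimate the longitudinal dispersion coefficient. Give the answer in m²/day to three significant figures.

0.625 m²/day

At the plume center C_max = M/(n_e·A·√(4πDt)), so D = M²/(4πt·(n_e·A·C_max)²).
n_e·A·C_max = 0.38 × 24.7 × 0.728 = 6.833 kg/m.
D = 199²/(4π × 108 × 6.833²) = 0.625 m²/day.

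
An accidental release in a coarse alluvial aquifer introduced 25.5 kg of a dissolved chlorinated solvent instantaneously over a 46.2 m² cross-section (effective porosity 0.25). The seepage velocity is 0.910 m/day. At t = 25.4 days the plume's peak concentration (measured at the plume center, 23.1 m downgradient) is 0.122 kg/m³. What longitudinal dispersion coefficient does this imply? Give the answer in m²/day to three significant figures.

At the plume center C_max = M/(n_e·A·√(4πDt)), so D = M²/(4πt·(n_e·A·C_max)²).
n_e·A·C_max = 0.25 × 46.2 × 0.122 = 1.409 kg/m.
D = 25.5²/(4π × 25.4 × 1.409²) = 1.03 m²/day.

1.03 m²/day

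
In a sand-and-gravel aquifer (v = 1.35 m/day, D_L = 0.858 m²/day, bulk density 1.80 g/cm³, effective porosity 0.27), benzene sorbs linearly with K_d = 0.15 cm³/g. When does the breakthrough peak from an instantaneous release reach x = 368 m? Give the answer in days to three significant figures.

Retardation factor R = 1 + ρ_b·K_d/n = 1 + 1.80 × 0.15/0.27 = 2.000.
Sorption retards both mechanisms: v_R = v/R = 0.6750 m/day, D_R = D/R = 0.4290 m²/day.
Peak time from v_R²t² + 2D_R t − x² = 0: t = (√(D_R² + v_R²x²) − D_R)/v_R².
√(D_R² + v_R²x²) = √(0.4290² + 0.6750² × 368²) = 248.4; v_R² = 0.4556.
t = (248.4 − 0.4290)/0.4556 = 544 days.

544 days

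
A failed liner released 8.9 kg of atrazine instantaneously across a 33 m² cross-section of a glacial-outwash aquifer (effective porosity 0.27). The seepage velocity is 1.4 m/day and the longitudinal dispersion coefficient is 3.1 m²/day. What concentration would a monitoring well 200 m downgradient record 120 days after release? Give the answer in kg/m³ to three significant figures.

0.00734 kg/m³

For an instantaneous plane source, C(x,t) = M/(n_e·A·√(4πDt)) · exp(−(x−vt)²/(4Dt)), with n_e·A the pore (flow) area.
Plume center vt = 1.4 × 120 = 168 m, so the well at 200 m is 32 m downgradient of the peak.
√(4πDt) = 68.37 m, giving peak height M/(n_e·A·√(4πDt)) = 8.9/(0.27 × 33 × 68.37) = 0.01461 kg/m³.
(x−vt)²/(4Dt) = (32)²/(4 × 3.1 × 120) = 0.6882; exp(−0.6882) = 0.5025.
C = 0.01461 × 0.5025 = 0.00734 kg/m³.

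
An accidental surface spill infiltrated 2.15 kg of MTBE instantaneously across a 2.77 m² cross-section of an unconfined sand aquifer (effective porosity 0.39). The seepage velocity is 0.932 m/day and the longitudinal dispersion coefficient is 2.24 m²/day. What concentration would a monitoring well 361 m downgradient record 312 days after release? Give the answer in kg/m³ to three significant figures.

For an instantaneous plane source, C(x,t) = M/(n_e·A·√(4πDt)) · exp(−(x−vt)²/(4Dt)), with n_e·A the pore (flow) area.
Plume center vt = 0.932 × 312 = 290.784 m, so the well at 361 m is 70.216 m downgradient of the peak.
√(4πDt) = 93.71 m, giving peak height M/(n_e·A·√(4πDt)) = 2.15/(0.39 × 2.77 × 93.71) = 0.02124 kg/m³.
(x−vt)²/(4Dt) = (70.216)²/(4 × 2.24 × 312) = 1.764; exp(−1.764) = 0.1714.
C = 0.02124 × 0.1714 = 0.00364 kg/m³.

0.00364 kg/m³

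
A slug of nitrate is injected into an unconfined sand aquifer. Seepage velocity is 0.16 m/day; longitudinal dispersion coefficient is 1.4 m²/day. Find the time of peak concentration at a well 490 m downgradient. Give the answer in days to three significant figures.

For the 1D instantaneous-source solution, setting ∂C/∂t = 0 at fixed x gives v²t² + 2Dt − x² = 0, so t = (√(D² + v²x²) − D)/v².
√(D² + v²x²) = √(1.4² + 0.16² × 490²) = 78.41; v² = 0.0256.
t = (78.41 − 1.4)/0.0256 = 3010 days (vs. the pure-advection estimate x/v = 3060 d).

3010 days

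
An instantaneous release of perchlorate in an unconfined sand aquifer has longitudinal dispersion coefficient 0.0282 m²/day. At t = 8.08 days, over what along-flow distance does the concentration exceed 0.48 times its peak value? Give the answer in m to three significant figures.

The plume is Gaussian with σ = √(2Dt) = √(2 × 0.0282 × 8.08) = 0.6751 m.
C/C_peak = exp(−Δx²/(2σ²)) = 0.48 ⇒ Δx = σ·√(−2 ln 0.48) = 0.6751 × 1.212 = 0.8182 m.
Width = 2Δx = 1.64 m.

1.64 m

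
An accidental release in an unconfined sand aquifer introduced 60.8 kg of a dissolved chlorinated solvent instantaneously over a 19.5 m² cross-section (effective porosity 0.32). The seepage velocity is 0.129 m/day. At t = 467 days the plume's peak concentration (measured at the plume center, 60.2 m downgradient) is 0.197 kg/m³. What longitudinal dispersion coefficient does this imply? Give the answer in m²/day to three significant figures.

At the plume center C_max = M/(n_e·A·√(4πDt)), so D = M²/(4πt·(n_e·A·C_max)²).
n_e·A·C_max = 0.32 × 19.5 × 0.197 = 1.229 kg/m.
D = 60.8²/(4π × 467 × 1.229²) = 0.417 m²/day.

0.417 m²/day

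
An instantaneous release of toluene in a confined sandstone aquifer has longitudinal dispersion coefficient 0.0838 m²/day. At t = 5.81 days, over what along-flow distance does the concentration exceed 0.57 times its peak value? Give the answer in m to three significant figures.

2.09 m

The plume is Gaussian with σ = √(2Dt) = √(2 × 0.0838 × 5.81) = 0.9868 m.
C/C_peak = exp(−Δx²/(2σ²)) = 0.57 ⇒ Δx = σ·√(−2 ln 0.57) = 0.9868 × 1.060 = 1.046 m.
Width = 2Δx = 2.09 m.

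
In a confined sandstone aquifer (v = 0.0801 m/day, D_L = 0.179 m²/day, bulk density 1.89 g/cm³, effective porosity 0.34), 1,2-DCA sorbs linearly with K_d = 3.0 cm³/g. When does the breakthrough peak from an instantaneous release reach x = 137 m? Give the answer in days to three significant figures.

Retardation factor R = 1 + ρ_b·K_d/n = 1 + 1.89 × 3.0/0.34 = 17.68.
Sorption retards both mechanisms: v_R = v/R = 0.004531 m/day, D_R = D/R = 0.01012 m²/day.
Peak time from v_R²t² + 2D_R t − x² = 0: t = (√(D_R² + v_R²x²) − D_R)/v_R².
√(D_R² + v_R²x²) = √(0.01012² + 0.004531² × 137²) = 0.6208; v_R² = 2.053e-05.
t = (0.6208 − 0.01012)/2.053e-05 = 29700 days.

29700 days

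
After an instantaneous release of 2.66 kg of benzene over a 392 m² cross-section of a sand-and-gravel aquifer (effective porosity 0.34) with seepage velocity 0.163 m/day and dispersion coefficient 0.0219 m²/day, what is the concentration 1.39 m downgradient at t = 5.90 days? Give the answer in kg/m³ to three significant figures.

0.0110 kg/m³

For an instantaneous plane source, C(x,t) = M/(n_e·A·√(4πDt)) · exp(−(x−vt)²/(4Dt)), with n_e·A the pore (flow) area.
Plume center vt = 0.163 × 5.90 = 0.9617 m, so the well at 1.39 m is 0.4283 m downgradient of the peak.
√(4πDt) = 1.274 m, giving peak height M/(n_e·A·√(4πDt)) = 2.66/(0.34 × 392 × 1.274) = 0.01567 kg/m³.
(x−vt)²/(4Dt) = (0.4283)²/(4 × 0.0219 × 5.90) = 0.3549; exp(−0.3549) = 0.7012.
C = 0.01567 × 0.7012 = 0.0110 kg/m³.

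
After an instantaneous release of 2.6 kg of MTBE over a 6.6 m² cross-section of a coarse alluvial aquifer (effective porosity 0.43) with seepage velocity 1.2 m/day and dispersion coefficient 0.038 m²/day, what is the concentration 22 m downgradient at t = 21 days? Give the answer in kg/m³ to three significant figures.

0.0117 kg/m³

For an instantaneous plane source, C(x,t) = M/(n_e·A·√(4πDt)) · exp(−(x−vt)²/(4Dt)), with n_e·A the pore (flow) area.
Plume center vt = 1.2 × 21 = 25.2 m, so the well at 22 m is 3.2 m upgradient of the peak.
√(4πDt) = 3.167 m, giving peak height M/(n_e·A·√(4πDt)) = 2.6/(0.43 × 6.6 × 3.167) = 0.2893 kg/m³.
(x−vt)²/(4Dt) = (-3.2)²/(4 × 0.038 × 21) = 3.208; exp(−3.208) = 0.04044.
C = 0.2893 × 0.04044 = 0.0117 kg/m³.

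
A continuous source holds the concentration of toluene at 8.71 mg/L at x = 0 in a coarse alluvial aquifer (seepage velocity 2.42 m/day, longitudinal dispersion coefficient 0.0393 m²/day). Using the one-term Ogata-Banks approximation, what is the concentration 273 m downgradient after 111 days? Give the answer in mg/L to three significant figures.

0.601 mg/L

For a continuous step input, C/C₀ ≈ ½·erfc((x−vt)/(2√(Dt))).
vt = 2.42 × 111 = 268.62 m and 2√(Dt) = 2√(0.0393 × 111) = 4.177 m.
Argument (x−vt)/(2√(Dt)) = (273 − 268.62)/4.177 = 1.049; ½·erfc(1.049) = 0.06897.
C = 8.71 × 0.06897 = 0.601 mg/L.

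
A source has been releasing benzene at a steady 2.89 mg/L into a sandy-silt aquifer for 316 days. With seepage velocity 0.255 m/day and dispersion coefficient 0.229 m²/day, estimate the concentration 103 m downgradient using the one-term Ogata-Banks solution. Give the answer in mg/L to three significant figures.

0.0901 mg/L

For a continuous step input, C/C₀ ≈ ½·erfc((x−vt)/(2√(Dt))).
vt = 0.255 × 316 = 80.58 m and 2√(Dt) = 2√(0.229 × 316) = 17.01 m.
Argument (x−vt)/(2√(Dt)) = (103 − 80.58)/17.01 = 1.318; ½·erfc(1.318) = 0.03117.
C = 2.89 × 0.03117 = 0.0901 mg/L.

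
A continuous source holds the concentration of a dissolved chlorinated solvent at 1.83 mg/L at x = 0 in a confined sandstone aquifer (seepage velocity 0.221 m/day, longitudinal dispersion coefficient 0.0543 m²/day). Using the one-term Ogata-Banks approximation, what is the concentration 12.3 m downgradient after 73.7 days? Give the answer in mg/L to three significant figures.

For a continuous step input, C/C₀ ≈ ½·erfc((x−vt)/(2√(Dt))).
vt = 0.221 × 73.7 = 16.2877 m and 2√(Dt) = 2√(0.0543 × 73.7) = 4.001 m.
Argument (x−vt)/(2√(Dt)) = (12.3 − 16.2877)/4.001 = -0.9967; ½·erfc(-0.9967) = 0.9207.
C = 1.83 × 0.9207 = 1.68 mg/L.

1.68 mg/L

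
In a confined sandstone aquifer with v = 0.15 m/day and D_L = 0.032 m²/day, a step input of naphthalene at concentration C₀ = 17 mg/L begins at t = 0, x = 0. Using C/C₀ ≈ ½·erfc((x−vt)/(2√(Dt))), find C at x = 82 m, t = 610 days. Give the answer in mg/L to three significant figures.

15.9 mg/L

For a continuous step input, C/C₀ ≈ ½·erfc((x−vt)/(2√(Dt))).
vt = 0.15 × 610 = 91.5 m and 2√(Dt) = 2√(0.032 × 610) = 8.836 m.
Argument (x−vt)/(2√(Dt)) = (82 − 91.5)/8.836 = -1.075; ½·erfc(-1.075) = 0.9358.
C = 17 × 0.9358 = 15.9 mg/L.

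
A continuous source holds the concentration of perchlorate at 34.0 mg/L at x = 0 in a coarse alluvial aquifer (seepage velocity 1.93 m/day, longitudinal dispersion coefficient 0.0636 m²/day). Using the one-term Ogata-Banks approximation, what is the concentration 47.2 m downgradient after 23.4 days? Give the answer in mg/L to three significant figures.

4.04 mg/L

For a continuous step input, C/C₀ ≈ ½·erfc((x−vt)/(2√(Dt))).
vt = 1.93 × 23.4 = 45.162 m and 2√(Dt) = 2√(0.0636 × 23.4) = 2.440 m.
Argument (x−vt)/(2√(Dt)) = (47.2 − 45.162)/2.440 = 0.8352; ½·erfc(0.8352) = 0.1188.
C = 34.0 × 0.1188 = 4.04 mg/L.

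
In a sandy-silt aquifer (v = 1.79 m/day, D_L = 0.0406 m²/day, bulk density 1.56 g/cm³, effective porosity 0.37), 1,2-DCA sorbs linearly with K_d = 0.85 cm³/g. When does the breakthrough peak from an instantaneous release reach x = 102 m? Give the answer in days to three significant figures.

Retardation factor R = 1 + ρ_b·K_d/n = 1 + 1.56 × 0.85/0.37 = 4.584.
Sorption retards both mechanisms: v_R = v/R = 0.3905 m/day, D_R = D/R = 0.008857 m²/day.
Peak time from v_R²t² + 2D_R t − x² = 0: t = (√(D_R² + v_R²x²) − D_R)/v_R².
√(D_R² + v_R²x²) = √(0.008857² + 0.3905² × 102²) = 39.83; v_R² = 0.1525.
t = (39.83 − 0.008857)/0.1525 = 261 days.

261 days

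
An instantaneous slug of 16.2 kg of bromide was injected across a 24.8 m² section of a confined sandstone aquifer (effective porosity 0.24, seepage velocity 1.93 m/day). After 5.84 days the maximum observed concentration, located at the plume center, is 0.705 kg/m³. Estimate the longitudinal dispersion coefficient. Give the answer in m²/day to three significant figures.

At the plume center C_max = M/(n_e·A·√(4πDt)), so D = M²/(4πt·(n_e·A·C_max)²).
n_e·A·C_max = 0.24 × 24.8 × 0.705 = 4.196 kg/m.
D = 16.2²/(4π × 5.84 × 4.196²) = 0.203 m²/day.

0.203 m²/day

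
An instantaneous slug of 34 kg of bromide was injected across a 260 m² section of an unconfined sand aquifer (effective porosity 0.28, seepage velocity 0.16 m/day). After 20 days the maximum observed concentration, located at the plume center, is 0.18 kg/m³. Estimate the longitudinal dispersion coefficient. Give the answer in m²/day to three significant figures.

At the plume center C_max = M/(n_e·A·√(4πDt)), so D = M²/(4πt·(n_e·A·C_max)²).
n_e·A·C_max = 0.28 × 260 × 0.18 = 13.10 kg/m.
D = 34²/(4π × 20 × 13.10²) = 0.0268 m²/day.

0.0268 m²/day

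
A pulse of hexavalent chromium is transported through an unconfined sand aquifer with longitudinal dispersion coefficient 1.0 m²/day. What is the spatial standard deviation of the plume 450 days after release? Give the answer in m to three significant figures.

30.0 m

Dispersive spreading gives a Gaussian with σ² = 2Dt; advection only shifts the center.
σ = √(2 × 1.0 × 450) = 30.0 m.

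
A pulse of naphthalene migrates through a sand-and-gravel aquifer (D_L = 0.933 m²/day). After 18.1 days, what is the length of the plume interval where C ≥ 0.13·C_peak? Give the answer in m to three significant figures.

The plume is Gaussian with σ = √(2Dt) = √(2 × 0.933 × 18.1) = 5.812 m.
C/C_peak = exp(−Δx²/(2σ²)) = 0.13 ⇒ Δx = σ·√(−2 ln 0.13) = 5.812 × 2.020 = 11.74 m.
Width = 2Δx = 23.5 m.

23.5 m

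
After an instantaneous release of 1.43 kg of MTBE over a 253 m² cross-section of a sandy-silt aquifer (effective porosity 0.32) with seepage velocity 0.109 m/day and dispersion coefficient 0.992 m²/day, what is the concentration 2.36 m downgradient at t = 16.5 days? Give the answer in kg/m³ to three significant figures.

0.00123 kg/m³

For an instantaneous plane source, C(x,t) = M/(n_e·A·√(4πDt)) · exp(−(x−vt)²/(4Dt)), with n_e·A the pore (flow) area.
Plume center vt = 0.109 × 16.5 = 1.7985 m, so the well at 2.36 m is 0.5615 m downgradient of the peak.
√(4πDt) = 14.34 m, giving peak height M/(n_e·A·√(4πDt)) = 1.43/(0.32 × 253 × 14.34) = 0.001232 kg/m³.
(x−vt)²/(4Dt) = (0.5615)²/(4 × 0.992 × 16.5) = 0.004816; exp(−0.004816) = 0.9952.
C = 0.001232 × 0.9952 = 0.00123 kg/m³.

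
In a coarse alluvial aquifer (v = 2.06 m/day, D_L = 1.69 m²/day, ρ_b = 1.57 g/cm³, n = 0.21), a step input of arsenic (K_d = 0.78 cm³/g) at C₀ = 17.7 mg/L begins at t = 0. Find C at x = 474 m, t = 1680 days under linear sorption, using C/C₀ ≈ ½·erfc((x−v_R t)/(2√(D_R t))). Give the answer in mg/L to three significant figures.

15.4 mg/L

Retardation factor R = 1 + ρ_b·K_d/n = 1 + 1.57 × 0.78/0.21 = 6.831.
Sorption retards both mechanisms: v_R = v/R = 0.3016 m/day, D_R = D/R = 0.2474 m²/day.
v_R·t = 0.3016 × 1680 = 506.688 m; 2√(D_R t) = 40.77 m; argument = (474 − 506.688)/40.77 = -0.8018.
C = C₀ × ½·erfc(-0.8018) = 17.7 × 0.8716 = 15.4 mg/L.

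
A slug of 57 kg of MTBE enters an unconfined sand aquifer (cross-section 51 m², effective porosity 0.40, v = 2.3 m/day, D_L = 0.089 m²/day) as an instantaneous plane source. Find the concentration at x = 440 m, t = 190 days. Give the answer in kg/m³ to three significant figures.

For an instantaneous plane source, C(x,t) = M/(n_e·A·√(4πDt)) · exp(−(x−vt)²/(4Dt)), with n_e·A the pore (flow) area.
Plume center vt = 2.3 × 190 = 437 m, so the well at 440 m is 3 m downgradient of the peak.
√(4πDt) = 14.58 m, giving peak height M/(n_e·A·√(4πDt)) = 57/(0.40 × 51 × 14.58) = 0.1916 kg/m³.
(x−vt)²/(4Dt) = (3)²/(4 × 0.089 × 190) = 0.1331; exp(−0.1331) = 0.8754.
C = 0.1916 × 0.8754 = 0.168 kg/m³.

0.168 kg/m³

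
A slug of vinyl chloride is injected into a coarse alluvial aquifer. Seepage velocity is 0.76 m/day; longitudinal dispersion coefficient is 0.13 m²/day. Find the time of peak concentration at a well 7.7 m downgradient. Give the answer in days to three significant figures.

9.91 days

For the 1D instantaneous-source solution, setting ∂C/∂t = 0 at fixed x gives v²t² + 2Dt − x² = 0, so t = (√(D² + v²x²) − D)/v².
√(D² + v²x²) = √(0.13² + 0.76² × 7.7²) = 5.853; v² = 0.5776.
t = (5.853 − 0.13)/0.5776 = 9.91 days (vs. the pure-advection estimate x/v = 10.1 d).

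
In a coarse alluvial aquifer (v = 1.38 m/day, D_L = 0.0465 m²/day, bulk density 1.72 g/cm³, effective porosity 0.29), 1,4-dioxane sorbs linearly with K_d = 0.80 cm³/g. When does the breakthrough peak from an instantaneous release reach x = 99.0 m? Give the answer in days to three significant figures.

412 days

Retardation factor R = 1 + ρ_b·K_d/n = 1 + 1.72 × 0.80/0.29 = 5.745.
Sorption retards both mechanisms: v_R = v/R = 0.2402 m/day, D_R = D/R = 0.008094 m²/day.
Peak time from v_R²t² + 2D_R t − x² = 0: t = (√(D_R² + v_R²x²) − D_R)/v_R².
√(D_R² + v_R²x²) = √(0.008094² + 0.2402² × 99.0²) = 23.78; v_R² = 0.05770.
t = (23.78 − 0.008094)/0.05770 = 412 days.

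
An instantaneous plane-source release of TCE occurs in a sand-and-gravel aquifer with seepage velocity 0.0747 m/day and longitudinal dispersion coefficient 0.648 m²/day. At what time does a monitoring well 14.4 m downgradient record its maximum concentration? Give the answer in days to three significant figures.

109 days

For the 1D instantaneous-source solution, setting ∂C/∂t = 0 at fixed x gives v²t² + 2Dt − x² = 0, so t = (√(D² + v²x²) − D)/v².
√(D² + v²x²) = √(0.648² + 0.0747² × 14.4²) = 1.256; v² = 0.00558009.
t = (1.256 − 0.648)/0.00558009 = 109 days (vs. the pure-advection estimate x/v = 193 d).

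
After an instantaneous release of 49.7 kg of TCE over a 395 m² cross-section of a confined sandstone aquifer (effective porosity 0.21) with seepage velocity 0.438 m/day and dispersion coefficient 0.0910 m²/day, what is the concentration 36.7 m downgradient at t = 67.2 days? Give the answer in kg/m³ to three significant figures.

For an instantaneous plane source, C(x,t) = M/(n_e·A·√(4πDt)) · exp(−(x−vt)²/(4Dt)), with n_e·A the pore (flow) area.
Plume center vt = 0.438 × 67.2 = 29.4336 m, so the well at 36.7 m is 7.2664 m downgradient of the peak.
√(4πDt) = 8.766 m, giving peak height M/(n_e·A·√(4πDt)) = 49.7/(0.21 × 395 × 8.766) = 0.06835 kg/m³.
(x−vt)²/(4Dt) = (7.2664)²/(4 × 0.0910 × 67.2) = 2.159; exp(−2.159) = 0.1154.
C = 0.06835 × 0.1154 = 0.00789 kg/m³.

0.00789 kg/m³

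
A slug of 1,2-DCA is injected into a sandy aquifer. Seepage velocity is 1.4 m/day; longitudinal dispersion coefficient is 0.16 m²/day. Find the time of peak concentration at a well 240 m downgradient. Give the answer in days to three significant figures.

For the 1D instantaneous-source solution, setting ∂C/∂t = 0 at fixed x gives v²t² + 2Dt − x² = 0, so t = (√(D² + v²x²) − D)/v².
√(D² + v²x²) = √(0.16² + 1.4² × 240²) = 336.0; v² = 1.96.
t = (336.0 − 0.16)/1.96 = 171 days (vs. the pure-advection estimate x/v = 171 d).

171 days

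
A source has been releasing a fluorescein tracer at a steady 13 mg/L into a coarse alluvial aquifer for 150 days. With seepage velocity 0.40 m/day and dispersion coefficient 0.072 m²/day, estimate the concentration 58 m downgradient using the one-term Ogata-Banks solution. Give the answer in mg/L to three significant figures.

8.66 mg/L

For a continuous step input, C/C₀ ≈ ½·erfc((x−vt)/(2√(Dt))).
vt = 0.40 × 150 = 60 m and 2√(Dt) = 2√(0.072 × 150) = 6.573 m.
Argument (x−vt)/(2√(Dt)) = (58 − 60)/6.573 = -0.3043; ½·erfc(-0.3043) = 0.6665.
C = 13 × 0.6665 = 8.66 mg/L.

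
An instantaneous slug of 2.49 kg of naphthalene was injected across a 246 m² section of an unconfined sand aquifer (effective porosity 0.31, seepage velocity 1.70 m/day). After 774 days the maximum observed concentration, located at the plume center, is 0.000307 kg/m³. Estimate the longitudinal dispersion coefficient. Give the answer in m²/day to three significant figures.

At the plume center C_max = M/(n_e·A·√(4πDt)), so D = M²/(4πt·(n_e·A·C_max)²).
n_e·A·C_max = 0.31 × 246 × 0.000307 = 0.02341 kg/m.
D = 2.49²/(4π × 774 × 0.02341²) = 1.16 m²/day.

1.16 m²/day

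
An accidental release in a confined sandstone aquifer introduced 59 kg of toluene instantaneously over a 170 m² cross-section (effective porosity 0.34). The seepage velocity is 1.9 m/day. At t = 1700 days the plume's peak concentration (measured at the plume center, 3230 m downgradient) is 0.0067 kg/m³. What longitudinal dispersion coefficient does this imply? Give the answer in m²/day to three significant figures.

At the plume center C_max = M/(n_e·A·√(4πDt)), so D = M²/(4πt·(n_e·A·C_max)²).
n_e·A·C_max = 0.34 × 170 × 0.0067 = 0.3873 kg/m.
D = 59²/(4π × 1700 × 0.3873²) = 1.09 m²/day.

1.09 m²/day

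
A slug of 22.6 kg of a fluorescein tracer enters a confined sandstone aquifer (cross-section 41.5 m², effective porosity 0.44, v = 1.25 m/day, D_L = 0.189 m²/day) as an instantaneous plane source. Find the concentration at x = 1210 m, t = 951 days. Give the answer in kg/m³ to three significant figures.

For an instantaneous plane source, C(x,t) = M/(n_e·A·√(4πDt)) · exp(−(x−vt)²/(4Dt)), with n_e·A the pore (flow) area.
Plume center vt = 1.25 × 951 = 1188.75 m, so the well at 1210 m is 21.25 m downgradient of the peak.
√(4πDt) = 47.53 m, giving peak height M/(n_e·A·√(4πDt)) = 22.6/(0.44 × 41.5 × 47.53) = 0.02604 kg/m³.
(x−vt)²/(4Dt) = (21.25)²/(4 × 0.189 × 951) = 0.6281; exp(−0.6281) = 0.5336.
C = 0.02604 × 0.5336 = 0.0139 kg/m³.

0.0139 kg/m³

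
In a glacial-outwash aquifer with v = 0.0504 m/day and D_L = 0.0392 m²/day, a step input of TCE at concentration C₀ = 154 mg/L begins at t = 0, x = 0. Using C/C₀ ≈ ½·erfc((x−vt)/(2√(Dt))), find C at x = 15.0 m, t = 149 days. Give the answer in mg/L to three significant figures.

For a continuous step input, C/C₀ ≈ ½·erfc((x−vt)/(2√(Dt))).
vt = 0.0504 × 149 = 7.5096 m and 2√(Dt) = 2√(0.0392 × 149) = 4.834 m.
Argument (x−vt)/(2√(Dt)) = (15.0 − 7.5096)/4.834 = 1.550; ½·erfc(1.550) = 0.01419.
C = 154 × 0.01419 = 2.19 mg/L.

2.19 mg/L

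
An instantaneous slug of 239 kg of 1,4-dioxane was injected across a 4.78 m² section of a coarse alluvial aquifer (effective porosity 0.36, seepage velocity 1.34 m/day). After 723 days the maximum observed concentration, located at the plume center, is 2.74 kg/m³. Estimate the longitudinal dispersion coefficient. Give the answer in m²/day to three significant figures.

At the plume center C_max = M/(n_e·A·√(4πDt)), so D = M²/(4πt·(n_e·A·C_max)²).
n_e·A·C_max = 0.36 × 4.78 × 2.74 = 4.715 kg/m.
D = 239²/(4π × 723 × 4.715²) = 0.283 m²/day.

0.283 m²/day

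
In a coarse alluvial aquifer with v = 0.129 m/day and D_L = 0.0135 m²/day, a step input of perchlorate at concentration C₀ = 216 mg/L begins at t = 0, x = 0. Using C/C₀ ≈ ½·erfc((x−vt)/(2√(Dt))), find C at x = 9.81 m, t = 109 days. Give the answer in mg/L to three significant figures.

215 mg/L

For a continuous step input, C/C₀ ≈ ½·erfc((x−vt)/(2√(Dt))).
vt = 0.129 × 109 = 14.061 m and 2√(Dt) = 2√(0.0135 × 109) = 2.426 m.
Argument (x−vt)/(2√(Dt)) = (9.81 − 14.061)/2.426 = -1.752; ½·erfc(-1.752) = 0.9934.
C = 216 × 0.9934 = 215 mg/L.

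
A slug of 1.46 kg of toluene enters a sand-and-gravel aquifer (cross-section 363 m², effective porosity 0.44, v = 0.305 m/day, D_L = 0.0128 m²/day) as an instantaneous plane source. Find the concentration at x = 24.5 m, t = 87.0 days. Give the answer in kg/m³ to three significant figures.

0.000964 kg/m³

For an instantaneous plane source, C(x,t) = M/(n_e·A·√(4πDt)) · exp(−(x−vt)²/(4Dt)), with n_e·A the pore (flow) area.
Plume center vt = 0.305 × 87.0 = 26.535 m, so the well at 24.5 m is 2.035 m upgradient of the peak.
√(4πDt) = 3.741 m, giving peak height M/(n_e·A·√(4πDt)) = 1.46/(0.44 × 363 × 3.741) = 0.002443 kg/m³.
(x−vt)²/(4Dt) = (-2.035)²/(4 × 0.0128 × 87.0) = 0.9297; exp(−0.9297) = 0.3947.
C = 0.002443 × 0.3947 = 0.000964 kg/m³.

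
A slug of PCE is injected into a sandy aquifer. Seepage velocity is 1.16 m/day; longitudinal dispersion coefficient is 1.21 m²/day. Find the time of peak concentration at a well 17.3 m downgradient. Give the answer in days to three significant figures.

For the 1D instantaneous-source solution, setting ∂C/∂t = 0 at fixed x gives v²t² + 2Dt − x² = 0, so t = (√(D² + v²x²) − D)/v².
√(D² + v²x²) = √(1.21² + 1.16² × 17.3²) = 20.10; v² = 1.3456.
t = (20.10 − 1.21)/1.3456 = 14.0 days (vs. the pure-advection estimate x/v = 14.9 d).

14.0 days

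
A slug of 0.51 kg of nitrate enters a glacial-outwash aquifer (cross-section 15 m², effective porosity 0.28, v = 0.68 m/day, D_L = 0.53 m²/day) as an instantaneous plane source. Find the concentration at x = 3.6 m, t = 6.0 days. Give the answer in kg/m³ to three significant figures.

0.0189 kg/m³

For an instantaneous plane source, C(x,t) = M/(n_e·A·√(4πDt)) · exp(−(x−vt)²/(4Dt)), with n_e·A the pore (flow) area.
Plume center vt = 0.68 × 6.0 = 4.08 m, so the well at 3.6 m is 0.48 m upgradient of the peak.
√(4πDt) = 6.321 m, giving peak height M/(n_e·A·√(4πDt)) = 0.51/(0.28 × 15 × 6.321) = 0.01921 kg/m³.
(x−vt)²/(4Dt) = (-0.48)²/(4 × 0.53 × 6.0) = 0.01811; exp(−0.01811) = 0.9821.
C = 0.01921 × 0.9821 = 0.0189 kg/m³.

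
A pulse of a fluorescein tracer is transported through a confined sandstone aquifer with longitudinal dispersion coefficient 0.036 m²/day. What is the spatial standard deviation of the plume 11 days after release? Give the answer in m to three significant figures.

Dispersive spreading gives a Gaussian with σ² = 2Dt; advection only shifts the center.
σ = √(2 × 0.036 × 11) = 0.890 m.

0.890 m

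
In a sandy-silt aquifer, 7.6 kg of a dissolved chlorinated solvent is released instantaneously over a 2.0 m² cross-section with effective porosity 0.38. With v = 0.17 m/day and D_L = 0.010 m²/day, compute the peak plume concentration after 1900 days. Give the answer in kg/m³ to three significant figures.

The peak of an instantaneous 1D plume sits at x = vt; there the Gaussian factor is 1 and C_max = M/(n_e·A·√(4πDt)), where n_e·A is the pore area the mass is dissolved in.
√(4πDt) = √(4π × 0.010 × 1900) = 15.45 m, so C_max = 7.6/(0.38 × 2.0 × 15.45) = 0.647 kg/m³.

0.647 kg/m³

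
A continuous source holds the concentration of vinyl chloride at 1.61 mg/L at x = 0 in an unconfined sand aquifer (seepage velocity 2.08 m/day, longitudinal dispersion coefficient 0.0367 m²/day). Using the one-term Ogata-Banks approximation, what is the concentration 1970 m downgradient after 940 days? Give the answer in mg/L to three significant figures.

For a continuous step input, C/C₀ ≈ ½·erfc((x−vt)/(2√(Dt))).
vt = 2.08 × 940 = 1955.2 m and 2√(Dt) = 2√(0.0367 × 940) = 11.75 m.
Argument (x−vt)/(2√(Dt)) = (1970 − 1955.2)/11.75 = 1.260; ½·erfc(1.260) = 0.03738.
C = 1.61 × 0.03738 = 0.0602 mg/L.

0.0602 mg/L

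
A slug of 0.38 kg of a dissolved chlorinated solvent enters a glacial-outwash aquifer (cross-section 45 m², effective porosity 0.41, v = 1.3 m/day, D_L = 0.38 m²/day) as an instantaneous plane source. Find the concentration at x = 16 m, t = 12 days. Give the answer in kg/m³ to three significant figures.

For an instantaneous plane source, C(x,t) = M/(n_e·A·√(4πDt)) · exp(−(x−vt)²/(4Dt)), with n_e·A the pore (flow) area.
Plume center vt = 1.3 × 12 = 15.6 m, so the well at 16 m is 0.4 m downgradient of the peak.
√(4πDt) = 7.570 m, giving peak height M/(n_e·A·√(4πDt)) = 0.38/(0.41 × 45 × 7.570) = 0.002721 kg/m³.
(x−vt)²/(4Dt) = (0.4)²/(4 × 0.38 × 12) = 0.008772; exp(−0.008772) = 0.9913.
C = 0.002721 × 0.9913 = 0.00270 kg/m³.

0.00270 kg/m³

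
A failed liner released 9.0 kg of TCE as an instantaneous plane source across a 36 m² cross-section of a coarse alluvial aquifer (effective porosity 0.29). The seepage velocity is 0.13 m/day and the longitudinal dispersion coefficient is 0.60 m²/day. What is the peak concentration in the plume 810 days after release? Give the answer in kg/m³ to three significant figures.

The peak of an instantaneous 1D plume sits at x = vt; there the Gaussian factor is 1 and C_max = M/(n_e·A·√(4πDt)), where n_e·A is the pore area the mass is dissolved in.
√(4πDt) = √(4π × 0.60 × 810) = 78.15 m, so C_max = 9.0/(0.29 × 36 × 78.15) = 0.0110 kg/m³.

0.0110 kg/m³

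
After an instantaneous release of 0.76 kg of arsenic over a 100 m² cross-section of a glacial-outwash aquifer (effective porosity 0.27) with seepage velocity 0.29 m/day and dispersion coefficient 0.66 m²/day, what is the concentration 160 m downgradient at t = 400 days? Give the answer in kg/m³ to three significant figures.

For an instantaneous plane source, C(x,t) = M/(n_e·A·√(4πDt)) · exp(−(x−vt)²/(4Dt)), with n_e·A the pore (flow) area.
Plume center vt = 0.29 × 400 = 116 m, so the well at 160 m is 44 m downgradient of the peak.
√(4πDt) = 57.60 m, giving peak height M/(n_e·A·√(4πDt)) = 0.76/(0.27 × 100 × 57.60) = 0.0004887 kg/m³.
(x−vt)²/(4Dt) = (44)²/(4 × 0.66 × 400) = 1.833; exp(−1.833) = 0.1599.
C = 0.0004887 × 0.1599 = 7.81e-05 kg/m³.

7.81e-05 kg/m³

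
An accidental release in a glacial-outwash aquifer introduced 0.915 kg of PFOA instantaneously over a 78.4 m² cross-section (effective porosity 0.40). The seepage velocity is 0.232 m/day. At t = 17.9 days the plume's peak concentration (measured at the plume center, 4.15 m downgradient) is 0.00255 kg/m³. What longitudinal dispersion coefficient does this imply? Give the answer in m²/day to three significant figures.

0.582 m²/day

At the plume center C_max = M/(n_e·A·√(4πDt)), so D = M²/(4πt·(n_e·A·C_max)²).
n_e·A·C_max = 0.40 × 78.4 × 0.00255 = 0.07997 kg/m.
D = 0.915²/(4π × 17.9 × 0.07997²) = 0.582 m²/day.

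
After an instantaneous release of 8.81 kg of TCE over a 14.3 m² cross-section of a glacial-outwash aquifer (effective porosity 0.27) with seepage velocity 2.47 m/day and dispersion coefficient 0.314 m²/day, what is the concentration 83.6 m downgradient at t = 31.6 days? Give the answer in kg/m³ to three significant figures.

For an instantaneous plane source, C(x,t) = M/(n_e·A·√(4πDt)) · exp(−(x−vt)²/(4Dt)), with n_e·A the pore (flow) area.
Plume center vt = 2.47 × 31.6 = 78.052 m, so the well at 83.6 m is 5.548 m downgradient of the peak.
√(4πDt) = 11.17 m, giving peak height M/(n_e·A·√(4πDt)) = 8.81/(0.27 × 14.3 × 11.17) = 0.2043 kg/m³.
(x−vt)²/(4Dt) = (5.548)²/(4 × 0.314 × 31.6) = 0.7755; exp(−0.7755) = 0.4605.
C = 0.2043 × 0.4605 = 0.0941 kg/m³.

0.0941 kg/m³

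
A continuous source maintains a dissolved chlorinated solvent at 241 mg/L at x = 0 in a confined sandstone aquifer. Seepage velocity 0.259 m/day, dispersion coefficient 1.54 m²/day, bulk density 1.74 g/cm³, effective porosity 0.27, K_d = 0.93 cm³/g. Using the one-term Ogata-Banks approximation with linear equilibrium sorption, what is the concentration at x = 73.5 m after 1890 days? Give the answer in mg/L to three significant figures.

Retardation factor R = 1 + ρ_b·K_d/n = 1 + 1.74 × 0.93/0.27 = 6.993.
Sorption retards both mechanisms: v_R = v/R = 0.03704 m/day, D_R = D/R = 0.2202 m²/day.
v_R·t = 0.03704 × 1890 = 70.0056 m; 2√(D_R t) = 40.80 m; argument = (73.5 − 70.0056)/40.80 = 0.08565.
C = C₀ × ½·erfc(0.08565) = 241 × 0.4518 = 109 mg/L.

109 mg/L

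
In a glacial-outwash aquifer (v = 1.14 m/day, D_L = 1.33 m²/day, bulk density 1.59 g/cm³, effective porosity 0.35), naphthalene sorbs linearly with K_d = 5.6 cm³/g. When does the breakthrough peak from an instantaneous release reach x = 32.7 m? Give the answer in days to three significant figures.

Retardation factor R = 1 + ρ_b·K_d/n = 1 + 1.59 × 5.6/0.35 = 26.44.
Sorption retards both mechanisms: v_R = v/R = 0.04312 m/day, D_R = D/R = 0.05030 m²/day.
Peak time from v_R²t² + 2D_R t − x² = 0: t = (√(D_R² + v_R²x²) − D_R)/v_R².
√(D_R² + v_R²x²) = √(0.05030² + 0.04312² × 32.7²) = 1.411; v_R² = 0.001859.
t = (1.411 − 0.05030)/0.001859 = 732 days.

732 days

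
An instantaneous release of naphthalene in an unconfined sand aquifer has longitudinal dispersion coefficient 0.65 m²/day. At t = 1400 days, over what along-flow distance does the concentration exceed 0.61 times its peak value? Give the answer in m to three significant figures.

The plume is Gaussian with σ = √(2Dt) = √(2 × 0.65 × 1400) = 42.66 m.
C/C_peak = exp(−Δx²/(2σ²)) = 0.61 ⇒ Δx = σ·√(−2 ln 0.61) = 42.66 × 0.9943 = 42.42 m.
Width = 2Δx = 84.8 m.

84.8 m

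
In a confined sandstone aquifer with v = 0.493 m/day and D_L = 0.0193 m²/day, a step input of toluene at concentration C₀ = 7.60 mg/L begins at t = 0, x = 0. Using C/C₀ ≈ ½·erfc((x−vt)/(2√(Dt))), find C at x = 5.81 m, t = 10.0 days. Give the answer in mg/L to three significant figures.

For a continuous step input, C/C₀ ≈ ½·erfc((x−vt)/(2√(Dt))).
vt = 0.493 × 10.0 = 4.93 m and 2√(Dt) = 2√(0.0193 × 10.0) = 0.8786 m.
Argument (x−vt)/(2√(Dt)) = (5.81 − 4.93)/0.8786 = 1.002; ½·erfc(1.002) = 0.07824.
C = 7.60 × 0.07824 = 0.595 mg/L.

0.595 mg/L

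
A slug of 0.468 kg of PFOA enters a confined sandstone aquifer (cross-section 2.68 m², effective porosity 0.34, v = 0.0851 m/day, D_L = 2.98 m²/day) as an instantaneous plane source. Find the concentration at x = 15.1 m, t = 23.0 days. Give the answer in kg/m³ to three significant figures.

0.00932 kg/m³

For an instantaneous plane source, C(x,t) = M/(n_e·A·√(4πDt)) · exp(−(x−vt)²/(4Dt)), with n_e·A the pore (flow) area.
Plume center vt = 0.0851 × 23.0 = 1.9573 m, so the well at 15.1 m is 13.1427 m downgradient of the peak.
√(4πDt) = 29.35 m, giving peak height M/(n_e·A·√(4πDt)) = 0.468/(0.34 × 2.68 × 29.35) = 0.01750 kg/m³.
(x−vt)²/(4Dt) = (13.1427)²/(4 × 2.98 × 23.0) = 0.6300; exp(−0.6300) = 0.5326.
C = 0.01750 × 0.5326 = 0.00932 kg/m³.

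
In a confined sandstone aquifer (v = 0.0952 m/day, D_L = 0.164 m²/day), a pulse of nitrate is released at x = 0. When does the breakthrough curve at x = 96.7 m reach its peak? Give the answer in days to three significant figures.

For the 1D instantaneous-source solution, setting ∂C/∂t = 0 at fixed x gives v²t² + 2Dt − x² = 0, so t = (√(D² + v²x²) − D)/v².
√(D² + v²x²) = √(0.164² + 0.0952² × 96.7²) = 9.207; v² = 0.00906304.
t = (9.207 − 0.164)/0.00906304 = 998 days (vs. the pure-advection estimate x/v = 1020 d).

998 days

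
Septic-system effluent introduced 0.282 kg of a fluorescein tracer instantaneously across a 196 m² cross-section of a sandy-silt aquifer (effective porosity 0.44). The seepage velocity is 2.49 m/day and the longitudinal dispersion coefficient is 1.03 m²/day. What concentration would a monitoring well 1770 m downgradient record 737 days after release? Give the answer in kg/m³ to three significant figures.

8.28e-06 kg/m³

For an instantaneous plane source, C(x,t) = M/(n_e·A·√(4πDt)) · exp(−(x−vt)²/(4Dt)), with n_e·A the pore (flow) area.
Plume center vt = 2.49 × 737 = 1835.13 m, so the well at 1770 m is 65.13 m upgradient of the peak.
√(4πDt) = 97.67 m, giving peak height M/(n_e·A·√(4πDt)) = 0.282/(0.44 × 196 × 97.67) = 3.348e-05 kg/m³.
(x−vt)²/(4Dt) = (-65.13)²/(4 × 1.03 × 737) = 1.397; exp(−1.397) = 0.2473.
C = 3.348e-05 × 0.2473 = 8.28e-06 kg/m³.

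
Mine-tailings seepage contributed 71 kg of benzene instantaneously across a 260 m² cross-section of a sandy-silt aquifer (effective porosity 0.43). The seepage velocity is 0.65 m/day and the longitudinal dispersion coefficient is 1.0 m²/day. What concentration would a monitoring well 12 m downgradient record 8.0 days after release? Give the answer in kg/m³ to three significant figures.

0.0149 kg/m³

For an instantaneous plane source, C(x,t) = M/(n_e·A·√(4πDt)) · exp(−(x−vt)²/(4Dt)), with n_e·A the pore (flow) area.
Plume center vt = 0.65 × 8.0 = 5.2 m, so the well at 12 m is 6.8 m downgradient of the peak.
√(4πDt) = 10.03 m, giving peak height M/(n_e·A·√(4πDt)) = 71/(0.43 × 260 × 10.03) = 0.06332 kg/m³.
(x−vt)²/(4Dt) = (6.8)²/(4 × 1.0 × 8.0) = 1.445; exp(−1.445) = 0.2357.
C = 0.06332 × 0.2357 = 0.0149 kg/m³.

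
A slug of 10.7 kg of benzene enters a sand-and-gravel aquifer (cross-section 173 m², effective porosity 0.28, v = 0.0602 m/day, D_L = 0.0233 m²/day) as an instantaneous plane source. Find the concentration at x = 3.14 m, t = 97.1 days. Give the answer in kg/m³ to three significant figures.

0.0185 kg/m³

For an instantaneous plane source, C(x,t) = M/(n_e·A·√(4πDt)) · exp(−(x−vt)²/(4Dt)), with n_e·A the pore (flow) area.
Plume center vt = 0.0602 × 97.1 = 5.84542 m, so the well at 3.14 m is 2.70542 m upgradient of the peak.
√(4πDt) = 5.332 m, giving peak height M/(n_e·A·√(4πDt)) = 10.7/(0.28 × 173 × 5.332) = 0.04143 kg/m³.
(x−vt)²/(4Dt) = (-2.70542)²/(4 × 0.0233 × 97.1) = 0.8088; exp(−0.8088) = 0.4454.
C = 0.04143 × 0.4454 = 0.0185 kg/m³.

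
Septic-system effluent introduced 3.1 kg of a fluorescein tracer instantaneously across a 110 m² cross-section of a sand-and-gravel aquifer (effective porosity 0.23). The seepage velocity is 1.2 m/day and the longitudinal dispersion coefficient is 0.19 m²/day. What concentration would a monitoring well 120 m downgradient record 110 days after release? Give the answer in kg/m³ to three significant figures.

0.00135 kg/m³

For an instantaneous plane source, C(x,t) = M/(n_e·A·√(4πDt)) · exp(−(x−vt)²/(4Dt)), with n_e·A the pore (flow) area.
Plume center vt = 1.2 × 110 = 132 m, so the well at 120 m is 12 m upgradient of the peak.
√(4πDt) = 16.21 m, giving peak height M/(n_e·A·√(4πDt)) = 3.1/(0.23 × 110 × 16.21) = 0.007559 kg/m³.
(x−vt)²/(4Dt) = (-12)²/(4 × 0.19 × 110) = 1.722; exp(−1.722) = 0.1787.
C = 0.007559 × 0.1787 = 0.00135 kg/m³.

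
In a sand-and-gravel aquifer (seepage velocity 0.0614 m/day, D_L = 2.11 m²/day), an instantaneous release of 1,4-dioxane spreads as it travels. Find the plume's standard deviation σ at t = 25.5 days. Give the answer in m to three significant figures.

10.4 m

Dispersive spreading gives a Gaussian with σ² = 2Dt; advection only shifts the center.
σ = √(2 × 2.11 × 25.5) = 10.4 m.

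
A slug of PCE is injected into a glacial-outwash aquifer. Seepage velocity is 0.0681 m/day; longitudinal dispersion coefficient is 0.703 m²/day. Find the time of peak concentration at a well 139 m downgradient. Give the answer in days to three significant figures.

For the 1D instantaneous-source solution, setting ∂C/∂t = 0 at fixed x gives v²t² + 2Dt − x² = 0, so t = (√(D² + v²x²) − D)/v².
√(D² + v²x²) = √(0.703² + 0.0681² × 139²) = 9.492; v² = 0.00463761.
t = (9.492 − 0.703)/0.00463761 = 1900 days (vs. the pure-advection estimate x/v = 2040 d).

1900 days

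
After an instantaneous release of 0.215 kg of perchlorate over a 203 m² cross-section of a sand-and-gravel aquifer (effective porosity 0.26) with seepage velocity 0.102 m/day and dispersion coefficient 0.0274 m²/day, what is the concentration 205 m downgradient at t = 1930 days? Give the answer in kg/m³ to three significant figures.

For an instantaneous plane source, C(x,t) = M/(n_e·A·√(4πDt)) · exp(−(x−vt)²/(4Dt)), with n_e·A the pore (flow) area.
Plume center vt = 0.102 × 1930 = 196.86 m, so the well at 205 m is 8.14 m downgradient of the peak.
√(4πDt) = 25.78 m, giving peak height M/(n_e·A·√(4πDt)) = 0.215/(0.26 × 203 × 25.78) = 0.0001580 kg/m³.
(x−vt)²/(4Dt) = (8.14)²/(4 × 0.0274 × 1930) = 0.3132; exp(−0.3132) = 0.7311.
C = 0.0001580 × 0.7311 = 0.000116 kg/m³.

0.000116 kg/m³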